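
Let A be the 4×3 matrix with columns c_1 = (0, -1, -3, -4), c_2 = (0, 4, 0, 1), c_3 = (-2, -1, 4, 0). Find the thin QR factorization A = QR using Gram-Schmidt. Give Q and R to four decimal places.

c_1 = (0, -1, -3, -4); ‖c_1‖ = 5.0990, so q_1 = (0.0000, -0.1961, -0.5883, -0.7845).
q_1·c_2 = 0.0000·0 + (-0.1961)·4 + (-0.5883)·0 + (-0.7845)·1 = -1.5689.
u_2 = c_2 + 1.5689·q_1 = (0.0000, 3.6923, -0.9231, -0.2308).
‖u_2‖ = 3.8129, so q_2 = (0.0000, 0.9684, -0.2421, -0.0605).
q_1·c_3 = 0.0000·(-2) + (-0.1961)·(-1) + (-0.5883)·4 + (-0.7845)·0 = -2.1573; q_2·c_3 = 0.0000·(-2) + 0.9684·(-1) + (-0.2421)·4 + (-0.0605)·0 = -1.9367.
u_3 = c_3 + 2.1573·q_1 + 1.9367·q_2 = (-2.0000, 0.4524, 2.2619, -1.8095).
‖u_3‖ = 3.5490, so q_3 = (-0.5635, 0.1275, 0.6373, -0.5099).

Q = [[0.0000, 0.0000, -0.5635], [-0.1961, 0.9684, 0.1275], [-0.5883, -0.2421, 0.6373], [-0.7845, -0.0605, -0.5099]], R = [[5.0990, -1.5689, -2.1573], [0.0000, 3.8129, -1.9367], [0.0000, 0.0000, 3.5490]]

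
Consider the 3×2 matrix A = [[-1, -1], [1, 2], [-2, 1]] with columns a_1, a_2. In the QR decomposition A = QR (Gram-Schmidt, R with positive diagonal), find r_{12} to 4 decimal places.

r_{12} = 0.4082

a_1 = (-1, 1, -2); ‖a_1‖ = 2.4495, so q_1 = (-0.4082, 0.4082, -0.8165).
r_{12} = q_1·a_2 = 0.4082.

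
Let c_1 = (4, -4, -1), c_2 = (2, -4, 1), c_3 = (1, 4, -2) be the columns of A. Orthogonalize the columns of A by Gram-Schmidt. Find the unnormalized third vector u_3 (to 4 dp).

e_1 = c_1/‖c_1‖ = (4, -4, -1)/5.7446 = (0.6963, -0.6963, -0.1741).
r_{12} = e_1·c_2 = 4.0038.
u_2 = c_2 − 4.0038·e_1 = (-0.7879, -1.2121, 1.6970).
‖u_2‖ = 2.2293, so e_2 = (-0.3534, -0.5437, 0.7612).
r_{13} = e_1·c_3 = -1.7408; r_{23} = e_2·c_3 = -4.0508.
u_3 = c_3 + 1.7408·e_1 + 4.0508·e_2 = (0.7805, 0.5854, 0.7805).

u_3 = (0.7805, 0.5854, 0.7805)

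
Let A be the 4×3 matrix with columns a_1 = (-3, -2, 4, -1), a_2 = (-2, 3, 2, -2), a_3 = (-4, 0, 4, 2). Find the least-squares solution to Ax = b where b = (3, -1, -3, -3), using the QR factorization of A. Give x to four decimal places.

x = (0.5026, 0.0194, -1.2028)

e_1 = a_1/‖a_1‖ = (-3, -2, 4, -1)/5.4772 = (-0.5477, -0.3651, 0.7303, -0.1826).
r_{12} = e_1·a_2 = 1.8257.
u_2 = a_2 − 1.8257·e_1 = (-1.0000, 3.6667, 0.6667, -1.6667).
‖u_2‖ = 4.2032, so e_2 = (-0.2379, 0.8724, 0.1586, -0.3965).
r_{13} = e_1·a_3 = 4.7469; r_{23} = e_2·a_3 = 0.7931.
u_3 = a_3 − 4.7469·e_1 − 0.7931·e_2 = (-1.2113, 1.0415, 0.4075, 3.1811).
‖u_3‖ = 3.5830, so e_3 = (-0.3381, 0.2907, 0.1137, 0.8878).
Qᵀb = (-2.9212, -0.8724, -4.3097).
Back-substitute: x_3 = -4.3097/3.5830 = -1.2028.
x_2 = (-0.8724 − 0.7931·(-1.2028))/4.2032 = 0.0194.
x_1 = (-2.9212 − 1.8257·0.0194 − 4.7469·(-1.2028))/5.4772 = 0.5026.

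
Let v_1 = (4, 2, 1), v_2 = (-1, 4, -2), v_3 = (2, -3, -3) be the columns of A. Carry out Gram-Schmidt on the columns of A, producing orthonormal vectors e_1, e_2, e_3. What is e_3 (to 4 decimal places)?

e_1 = v_1/‖v_1‖ = (4, 2, 1)/4.5826 = (0.8729, 0.4364, 0.2182).
r_{12} = e_1·v_2 = 0.4364.
u_2 = v_2 − 0.4364·e_1 = (-1.3810, 3.8095, -2.0952).
‖u_2‖ = 4.5617, so e_2 = (-0.3027, 0.8351, -0.4593).
r_{13} = e_1·v_3 = -0.2182; r_{23} = e_2·v_3 = -1.7328.
u_3 = v_3 + 0.2182·e_1 + 1.7328·e_2 = (1.6659, -1.4577, -3.7483).
‖u_3‖ = 4.3531, so e_3 = (0.3827, -0.3349, -0.8611).

e_3 = (0.3827, -0.3349, -0.8611)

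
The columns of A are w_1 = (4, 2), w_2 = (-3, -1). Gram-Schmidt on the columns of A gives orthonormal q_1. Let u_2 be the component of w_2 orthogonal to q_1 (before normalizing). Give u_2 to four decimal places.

u_2 = (-0.2000, 0.4000)

w_1 = (4, 2); ‖w_1‖ = 4.4721, so q_1 = (0.8944, 0.4472).
q_1·w_2 = 0.8944·(-3) + 0.4472·(-1) = -3.1305.
u_2 = w_2 + 3.1305·q_1 = (-0.2000, 0.4000).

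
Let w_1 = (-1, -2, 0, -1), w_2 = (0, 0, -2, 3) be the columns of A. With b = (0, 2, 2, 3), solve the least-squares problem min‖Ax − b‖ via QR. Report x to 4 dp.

x = (-1.1014, 0.1304)

e_1 = w_1/‖w_1‖ = (-1, -2, 0, -1)/2.4495 = (-0.4082, -0.8165, 0.0000, -0.4082).
r_{12} = e_1·w_2 = -1.2247.
u_2 = w_2 + 1.2247·e_1 = (-0.5000, -1.0000, -2.0000, 2.5000).
‖u_2‖ = 3.3912, so e_2 = (-0.1474, -0.2949, -0.5898, 0.7372).
Qᵀb = (-2.8577, 0.4423).
Back-substitute: x_2 = 0.4423/3.3912 = 0.1304.
x_1 = (-2.8577 + 1.2247·0.1304)/2.4495 = -1.1014.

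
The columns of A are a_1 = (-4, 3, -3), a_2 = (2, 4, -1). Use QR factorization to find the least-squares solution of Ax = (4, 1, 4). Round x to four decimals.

x = (-0.8737, 0.6722)

e_1 = a_1/‖a_1‖ = (-4, 3, -3)/5.8310 = (-0.6860, 0.5145, -0.5145).
r_{12} = e_1·a_2 = 1.2005.
u_2 = a_2 − 1.2005·e_1 = (2.8235, 3.3824, -0.3824).
‖u_2‖ = 4.4225, so e_2 = (0.6384, 0.7648, -0.0865).
Qᵀb = (-4.2875, 2.9727).
Back-substitute: x_2 = 2.9727/4.4225 = 0.6722.
x_1 = (-4.2875 − 1.2005·0.6722)/5.8310 = -0.8737.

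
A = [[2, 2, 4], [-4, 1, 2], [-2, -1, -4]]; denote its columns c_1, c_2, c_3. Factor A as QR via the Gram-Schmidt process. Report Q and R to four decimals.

e_1 = c_1/‖c_1‖ = (2, -4, -2)/4.8990 = (0.4082, -0.8165, -0.4082).
r_{12} = e_1·c_2 = 0.4082.
u_2 = c_2 − 0.4082·e_1 = (1.8333, 1.3333, -0.8333).
‖u_2‖ = 2.4152, so e_2 = (0.7591, 0.5521, -0.3450).
r_{13} = e_1·c_3 = 1.6330; r_{23} = e_2·c_3 = 5.5205.
u_3 = c_3 − 1.6330·e_1 − 5.5205·e_2 = (-0.8571, 0.2857, -1.4286).
‖u_3‖ = 1.6903, so e_3 = (-0.5071, 0.1690, -0.8452).

Q = [[0.4082, 0.7591, -0.5071], [-0.8165, 0.5521, 0.1690], [-0.4082, -0.3450, -0.8452]], R = [[4.8990, 0.4082, 1.6330], [0.0000, 2.4152, 5.5205], [0.0000, 0.0000, 1.6903]]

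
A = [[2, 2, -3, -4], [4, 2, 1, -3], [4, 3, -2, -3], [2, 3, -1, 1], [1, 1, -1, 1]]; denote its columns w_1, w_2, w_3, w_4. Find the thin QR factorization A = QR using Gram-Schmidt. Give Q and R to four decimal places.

w_1 = (2, 4, 4, 2, 1); ‖w_1‖ = 6.4031, so e_1 = (0.3123, 0.6247, 0.6247, 0.3123, 0.1562).
e_1·w_2 = 0.3123·2 + 0.6247·2 + 0.6247·3 + 0.3123·3 + 0.1562·1 = 4.8414.
u_2 = w_2 − 4.8414·e_1 = (0.4878, -1.0244, -0.0244, 1.4878, 0.2439).
‖u_2‖ = 1.8871, so e_2 = (0.2585, -0.5429, -0.0129, 0.7884, 0.1293).
e_1·w_3 = 0.3123·(-3) + 0.6247·1 + 0.6247·(-2) + 0.3123·(-1) + 0.1562·(-1) = -2.0303; e_2·w_3 = 0.2585·(-3) + (-0.5429)·1 + (-0.0129)·(-2) + 0.7884·(-1) + 0.1293·(-1) = -2.2102.
u_3 = w_3 + 2.0303·e_1 + 2.2102·e_2 = (-1.7945, 1.0685, -0.7603, 1.3767, -0.3973).
‖u_3‖ = 2.6445, so e_3 = (-0.6786, 0.4041, -0.2875, 0.5206, -0.1502).
e_1·w_4 = 0.3123·(-4) + 0.6247·(-3) + 0.6247·(-3) + 0.3123·1 + 0.1562·1 = -4.5290; e_2·w_4 = 0.2585·(-4) + (-0.5429)·(-3) + (-0.0129)·(-3) + 0.7884·1 + 0.1293·1 = 1.5510; e_3·w_4 = (-0.6786)·(-4) + 0.4041·(-3) + (-0.2875)·(-3) + 0.5206·1 + (-0.1502)·1 = 2.7351.
u_4 = w_4 + 4.5290·e_1 − 1.5510·e_2 − 2.7351·e_3 = (-1.1303, -0.4339, 0.6357, -0.2321, 1.9177).
‖u_4‖ = 2.3667, so e_4 = (-0.4776, -0.1833, 0.2686, -0.0981, 0.8103).

Q = [[0.3123, 0.2585, -0.6786, -0.4776], [0.6247, -0.5429, 0.4041, -0.1833], [0.6247, -0.0129, -0.2875, 0.2686], [0.3123, 0.7884, 0.5206, -0.0981], [0.1562, 0.1293, -0.1502, 0.8103]], R = [[6.4031, 4.8414, -2.0303, -4.5290], [0.0000, 1.8871, -2.2102, 1.5510], [0.0000, 0.0000, 2.6445, 2.7351], [0.0000, 0.0000, 0.0000, 2.3667]]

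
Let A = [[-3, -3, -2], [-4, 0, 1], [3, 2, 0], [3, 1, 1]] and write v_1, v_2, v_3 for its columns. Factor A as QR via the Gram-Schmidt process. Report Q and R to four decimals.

v_1 = (-3, -4, 3, 3); ‖v_1‖ = 6.5574, so e_1 = (-0.4575, -0.6100, 0.4575, 0.4575).
e_1·v_2 = (-0.4575)·(-3) + (-0.6100)·0 + 0.4575·2 + 0.4575·1 = 2.7450.
u_2 = v_2 − 2.7450·e_1 = (-1.7442, 1.6744, 0.7442, -0.2558).
‖u_2‖ = 2.5427, so e_2 = (-0.6860, 0.6585, 0.2927, -0.1006).
e_1·v_3 = (-0.4575)·(-2) + (-0.6100)·1 + 0.4575·0 + 0.4575·1 = 0.7625; e_2·v_3 = (-0.6860)·(-2) + 0.6585·1 + 0.2927·0 + (-0.1006)·1 = 1.9299.
u_3 = v_3 − 0.7625·e_1 − 1.9299·e_2 = (-0.3273, 0.1942, -0.9137, 0.8453).
‖u_3‖ = 1.3016, so e_3 = (-0.2515, 0.1492, -0.7019, 0.6494).

Q = [[-0.4575, -0.6860, -0.2515], [-0.6100, 0.6585, 0.1492], [0.4575, 0.2927, -0.7019], [0.4575, -0.1006, 0.6494]], R = [[6.5574, 2.7450, 0.7625], [0.0000, 2.5427, 1.9299], [0.0000, 0.0000, 1.3016]]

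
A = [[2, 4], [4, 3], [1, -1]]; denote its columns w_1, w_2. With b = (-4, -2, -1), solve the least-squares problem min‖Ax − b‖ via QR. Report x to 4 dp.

q_1 = w_1/‖w_1‖ = (2, 4, 1)/4.5826 = (0.4364, 0.8729, 0.2182).
r_{12} = q_1·w_2 = 4.1461.
u_2 = w_2 − 4.1461·q_1 = (2.1905, -0.6190, -1.9048).
‖u_2‖ = 2.9681, so q_2 = (0.7380, -0.2086, -0.6417).
Qᵀb = (-3.7097, -1.8932).
Back-substitute: x_2 = -1.8932/2.9681 = -0.6378.
x_1 = (-3.7097 − 4.1461·(-0.6378))/4.5826 = -0.2324.

x = (-0.2324, -0.6378)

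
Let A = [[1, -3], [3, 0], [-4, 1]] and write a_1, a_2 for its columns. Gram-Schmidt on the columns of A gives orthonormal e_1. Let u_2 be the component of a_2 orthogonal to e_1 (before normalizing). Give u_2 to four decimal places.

u_2 = (-2.7308, 0.8077, -0.0769)

a_1 = (1, 3, -4); ‖a_1‖ = 5.0990, so e_1 = (0.1961, 0.5883, -0.7845).
e_1·a_2 = 0.1961·(-3) + 0.5883·0 + (-0.7845)·1 = -1.3728.
u_2 = a_2 + 1.3728·e_1 = (-2.7308, 0.8077, -0.0769).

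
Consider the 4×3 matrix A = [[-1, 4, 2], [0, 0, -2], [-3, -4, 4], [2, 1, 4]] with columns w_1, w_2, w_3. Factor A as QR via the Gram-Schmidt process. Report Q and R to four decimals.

Q = [[-0.2673, 0.9271, 0.2484], [0.0000, 0.0000, -0.3269], [-0.8018, -0.3652, 0.4470], [0.5345, -0.0843, 0.7947]], R = [[3.7417, 2.6726, -1.6036], [0.0000, 5.0850, 0.0562], [0.0000, 0.0000, 6.1176]]

w_1 = (-1, 0, -3, 2); ‖w_1‖ = 3.7417, so q_1 = (-0.2673, 0.0000, -0.8018, 0.5345).
q_1·w_2 = (-0.2673)·4 + 0.0000·0 + (-0.8018)·(-4) + 0.5345·1 = 2.6726.
u_2 = w_2 − 2.6726·q_1 = (4.7143, 0.0000, -1.8571, -0.4286).
‖u_2‖ = 5.0850, so q_2 = (0.9271, 0.0000, -0.3652, -0.0843).
q_1·w_3 = (-0.2673)·2 + 0.0000·(-2) + (-0.8018)·4 + 0.5345·4 = -1.6036; q_2·w_3 = 0.9271·2 + 0.0000·(-2) + (-0.3652)·4 + (-0.0843)·4 = 0.0562.
u_3 = w_3 + 1.6036·q_1 − 0.0562·q_2 = (1.5193, -2.0000, 2.7348, 4.8619).
‖u_3‖ = 6.1176, so q_3 = (0.2484, -0.3269, 0.4470, 0.7947).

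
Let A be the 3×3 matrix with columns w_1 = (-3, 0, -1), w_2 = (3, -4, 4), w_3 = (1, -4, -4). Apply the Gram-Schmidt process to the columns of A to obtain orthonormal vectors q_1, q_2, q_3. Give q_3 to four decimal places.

q_1 = w_1/‖w_1‖ = (-3, 0, -1)/3.1623 = (-0.9487, 0.0000, -0.3162).
r_{12} = q_1·w_2 = -4.1110.
u_2 = w_2 + 4.1110·q_1 = (-0.9000, -4.0000, 2.7000).
‖u_2‖ = 4.9092, so q_2 = (-0.1833, -0.8148, 0.5500).
r_{13} = q_1·w_3 = 0.3162; r_{23} = q_2·w_3 = 0.8759.
u_3 = w_3 − 0.3162·q_1 − 0.8759·q_2 = (1.4606, -3.2863, -4.3817).
‖u_3‖ = 5.6686, so q_3 = (0.2577, -0.5797, -0.7730).

q_3 = (0.2577, -0.5797, -0.7730)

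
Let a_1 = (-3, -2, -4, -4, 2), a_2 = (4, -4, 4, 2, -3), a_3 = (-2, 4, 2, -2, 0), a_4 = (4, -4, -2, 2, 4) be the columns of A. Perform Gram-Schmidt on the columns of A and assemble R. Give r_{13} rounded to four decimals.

r_{13} = -0.2857

a_1 = (-3, -2, -4, -4, 2); ‖a_1‖ = 7.0000, so q_1 = (-0.4286, -0.2857, -0.5714, -0.5714, 0.2857).
r_{13} = q_1·a_3 = -0.2857.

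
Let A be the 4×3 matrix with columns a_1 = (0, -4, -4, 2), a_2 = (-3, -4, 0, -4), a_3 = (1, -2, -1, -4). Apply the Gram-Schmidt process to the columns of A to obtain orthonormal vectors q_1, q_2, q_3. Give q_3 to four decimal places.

q_1 = a_1/‖a_1‖ = (0, -4, -4, 2)/6.0000 = (0.0000, -0.6667, -0.6667, 0.3333).
r_{12} = q_1·a_2 = 1.3333.
u_2 = a_2 − 1.3333·q_1 = (-3.0000, -3.1111, 0.8889, -4.4444).
‖u_2‖ = 6.2628, so q_2 = (-0.4790, -0.4968, 0.1419, -0.7097).
r_{13} = q_1·a_3 = 0.6667; r_{23} = q_2·a_3 = 3.2112.
u_3 = a_3 − 0.6667·q_1 − 3.2112·q_2 = (2.5382, 0.0397, -1.0113, -1.9433).
‖u_3‖ = 3.3532, so q_3 = (0.7570, 0.0118, -0.3016, -0.5796).

q_3 = (0.7570, 0.0118, -0.3016, -0.5796)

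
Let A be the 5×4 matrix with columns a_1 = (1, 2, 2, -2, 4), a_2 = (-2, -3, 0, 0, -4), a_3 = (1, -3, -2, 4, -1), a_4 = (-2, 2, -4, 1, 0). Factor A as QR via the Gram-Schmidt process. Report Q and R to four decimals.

a_1 = (1, 2, 2, -2, 4); ‖a_1‖ = 5.3852, so e_1 = (0.1857, 0.3714, 0.3714, -0.3714, 0.7428).
e_1·a_2 = 0.1857·(-2) + 0.3714·(-3) + 0.3714·0 + (-0.3714)·0 + 0.7428·(-4) = -4.4567.
u_2 = a_2 + 4.4567·e_1 = (-1.1724, -1.3448, 1.6552, -1.6552, -0.6897).
‖u_2‖ = 3.0229, so e_2 = (-0.3878, -0.4449, 0.5475, -0.5475, -0.2281).
e_1·a_3 = 0.1857·1 + 0.3714·(-3) + 0.3714·(-2) + (-0.3714)·4 + 0.7428·(-1) = -3.8996; e_2·a_3 = (-0.3878)·1 + (-0.4449)·(-3) + 0.5475·(-2) + (-0.5475)·4 + (-0.2281)·(-1) = -2.1103.
u_3 = a_3 + 3.8996·e_1 + 2.1103·e_2 = (0.9057, -2.4906, 0.6038, 1.3962, 1.4151).
‖u_3‖ = 3.3674, so e_3 = (0.2689, -0.7396, 0.1793, 0.4146, 0.4202).
e_1·a_4 = 0.1857·(-2) + 0.3714·2 + 0.3714·(-4) + (-0.3714)·1 + 0.7428·0 = -1.4856; e_2·a_4 = (-0.3878)·(-2) + (-0.4449)·2 + 0.5475·(-4) + (-0.5475)·1 + (-0.2281)·0 = -2.8518; e_3·a_4 = 0.2689·(-2) + (-0.7396)·2 + 0.1793·(-4) + 0.4146·1 + 0.4202·0 = -2.3197.
u_4 = a_4 + 1.4856·e_1 + 2.8518·e_2 + 2.3197·e_3 = (-2.2063, -0.4326, -1.4709, -0.1514, 1.4276).
‖u_4‖ = 3.0462, so e_4 = (-0.7243, -0.1420, -0.4829, -0.0497, 0.4687).

Q = [[0.1857, -0.3878, 0.2689, -0.7243], [0.3714, -0.4449, -0.7396, -0.1420], [0.3714, 0.5475, 0.1793, -0.4829], [-0.3714, -0.5475, 0.4146, -0.0497], [0.7428, -0.2281, 0.4202, 0.4687]], R = [[5.3852, -4.4567, -3.8996, -1.4856], [0.0000, 3.0229, -2.1103, -2.8518], [0.0000, 0.0000, 3.3674, -2.3197], [0.0000, 0.0000, 0.0000, 3.0462]]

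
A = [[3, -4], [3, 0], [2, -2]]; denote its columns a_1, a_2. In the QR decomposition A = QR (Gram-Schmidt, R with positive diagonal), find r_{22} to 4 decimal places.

e_1 = a_1/‖a_1‖ = (3, 3, 2)/4.6904 = (0.6396, 0.6396, 0.4264).
r_{12} = e_1·a_2 = -3.4112.
u_2 = a_2 + 3.4112·e_1 = (-1.8182, 2.1818, -0.5455).
r_{22} = ‖u_2‖ = 2.8920.

r_{22} = 2.8920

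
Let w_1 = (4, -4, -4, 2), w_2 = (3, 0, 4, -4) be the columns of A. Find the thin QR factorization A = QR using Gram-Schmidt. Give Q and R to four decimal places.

Q = [[0.5547, 0.6345], [-0.5547, -0.1493], [-0.5547, 0.4976], [0.2774, -0.5723]], R = [[7.2111, -1.6641], [0.0000, 6.1831]]

w_1 = (4, -4, -4, 2); ‖w_1‖ = 7.2111, so e_1 = (0.5547, -0.5547, -0.5547, 0.2774).
e_1·w_2 = 0.5547·3 + (-0.5547)·0 + (-0.5547)·4 + 0.2774·(-4) = -1.6641.
u_2 = w_2 + 1.6641·e_1 = (3.9231, -0.9231, 3.0769, -3.5385).
‖u_2‖ = 6.1831, so e_2 = (0.6345, -0.1493, 0.4976, -0.5723).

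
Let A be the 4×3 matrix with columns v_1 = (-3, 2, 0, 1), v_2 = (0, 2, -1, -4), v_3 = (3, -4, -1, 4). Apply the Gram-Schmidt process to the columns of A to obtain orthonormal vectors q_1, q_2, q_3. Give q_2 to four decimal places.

q_2 = (0.0000, 0.4364, -0.2182, -0.8729)

v_1 = (-3, 2, 0, 1); ‖v_1‖ = 3.7417, so q_1 = (-0.8018, 0.5345, 0.0000, 0.2673).
q_1·v_2 = (-0.8018)·0 + 0.5345·2 + 0.0000·(-1) + 0.2673·(-4) = 0.0000.
u_2 = v_2 + 0.0000·q_1 = (0.0000, 2.0000, -1.0000, -4.0000).
‖u_2‖ = 4.5826, so q_2 = (0.0000, 0.4364, -0.2182, -0.8729).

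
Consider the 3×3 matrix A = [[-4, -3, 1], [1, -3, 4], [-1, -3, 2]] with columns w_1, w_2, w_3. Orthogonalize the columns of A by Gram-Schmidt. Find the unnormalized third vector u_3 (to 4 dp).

u_3 = (0.2105, 0.3158, -0.5263)

e_1 = w_1/‖w_1‖ = (-4, 1, -1)/4.2426 = (-0.9428, 0.2357, -0.2357).
r_{12} = e_1·w_2 = 2.8284.
u_2 = w_2 − 2.8284·e_1 = (-0.3333, -3.6667, -2.3333).
‖u_2‖ = 4.3589, so e_2 = (-0.0765, -0.8412, -0.5353).
r_{13} = e_1·w_3 = -0.4714; r_{23} = e_2·w_3 = -4.5118.
u_3 = w_3 + 0.4714·e_1 + 4.5118·e_2 = (0.2105, 0.3158, -0.5263).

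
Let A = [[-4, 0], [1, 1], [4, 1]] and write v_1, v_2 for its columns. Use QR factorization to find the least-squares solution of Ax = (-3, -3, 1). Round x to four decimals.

x = (0.8780, -3.1951)

v_1 = (-4, 1, 4); ‖v_1‖ = 5.7446, so e_1 = (-0.6963, 0.1741, 0.6963).
e_1·v_2 = (-0.6963)·0 + 0.1741·1 + 0.6963·1 = 0.8704.
u_2 = v_2 − 0.8704·e_1 = (0.6061, 0.8485, 0.3939).
‖u_2‖ = 1.1146, so e_2 = (0.5437, 0.7612, 0.3534).
Qᵀb = (2.2630, -3.5614).
Back-substitute: x_2 = -3.5614/1.1146 = -3.1951.
x_1 = (2.2630 − 0.8704·(-3.1951))/5.7446 = 0.8780.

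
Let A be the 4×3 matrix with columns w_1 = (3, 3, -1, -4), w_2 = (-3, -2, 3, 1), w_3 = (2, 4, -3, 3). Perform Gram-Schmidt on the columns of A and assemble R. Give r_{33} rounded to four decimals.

r_{33} = 3.6408

w_1 = (3, 3, -1, -4); ‖w_1‖ = 5.9161, so q_1 = (0.5071, 0.5071, -0.1690, -0.6761).
q_1·w_2 = 0.5071·(-3) + 0.5071·(-2) + (-0.1690)·3 + (-0.6761)·1 = -3.7187.
u_2 = w_2 + 3.7187·q_1 = (-1.1143, -0.1143, 2.3714, -1.5143).
‖u_2‖ = 3.0284, so q_2 = (-0.3679, -0.0377, 0.7831, -0.5000).
q_1·w_3 = 0.5071·2 + 0.5071·4 + (-0.1690)·(-3) + (-0.6761)·3 = 1.5213; q_2·w_3 = (-0.3679)·2 + (-0.0377)·4 + 0.7831·(-3) + (-0.5000)·3 = -4.7361.
u_3 = w_3 − 1.5213·q_1 + 4.7361·q_2 = (-0.5140, 3.0498, 0.9657, 1.6604).
r_{33} = ‖u_3‖ = 3.6408.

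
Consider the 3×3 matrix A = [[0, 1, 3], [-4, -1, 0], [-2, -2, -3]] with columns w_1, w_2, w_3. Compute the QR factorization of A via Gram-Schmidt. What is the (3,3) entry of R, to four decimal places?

w_1 = (0, -4, -2); ‖w_1‖ = 4.4721, so q_1 = (0.0000, -0.8944, -0.4472).
q_1·w_2 = 0.0000·1 + (-0.8944)·(-1) + (-0.4472)·(-2) = 1.7889.
u_2 = w_2 − 1.7889·q_1 = (1.0000, 0.6000, -1.2000).
‖u_2‖ = 1.6733, so q_2 = (0.5976, 0.3586, -0.7171).
q_1·w_3 = 0.0000·3 + (-0.8944)·0 + (-0.4472)·(-3) = 1.3416; q_2·w_3 = 0.5976·3 + 0.3586·0 + (-0.7171)·(-3) = 3.9443.
u_3 = w_3 − 1.3416·q_1 − 3.9443·q_2 = (0.6429, -0.2143, 0.4286).
r_{33} = ‖u_3‖ = 0.8018.

r_{33} = 0.8018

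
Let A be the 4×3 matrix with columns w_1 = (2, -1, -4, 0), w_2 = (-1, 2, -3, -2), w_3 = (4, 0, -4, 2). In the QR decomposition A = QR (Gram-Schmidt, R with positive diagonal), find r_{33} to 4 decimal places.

e_1 = w_1/‖w_1‖ = (2, -1, -4, 0)/4.5826 = (0.4364, -0.2182, -0.8729, 0.0000).
r_{12} = e_1·w_2 = 1.7457.
u_2 = w_2 − 1.7457·e_1 = (-1.7619, 2.3810, -1.4762, -2.0000).
‖u_2‖ = 3.8668, so e_2 = (-0.4556, 0.6157, -0.3818, -0.5172).
r_{13} = e_1·w_3 = 5.2372; r_{23} = e_2·w_3 = -1.3300.
u_3 = w_3 − 5.2372·e_1 + 1.3300·e_2 = (1.1083, 1.9618, 0.0637, 1.3121).
r_{33} = ‖u_3‖ = 2.6082.

r_{33} = 2.6082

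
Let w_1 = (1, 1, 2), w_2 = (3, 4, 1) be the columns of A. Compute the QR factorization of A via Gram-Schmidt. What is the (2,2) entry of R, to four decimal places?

w_1 = (1, 1, 2); ‖w_1‖ = 2.4495, so q_1 = (0.4082, 0.4082, 0.8165).
q_1·w_2 = 0.4082·3 + 0.4082·4 + 0.8165·1 = 3.6742.
u_2 = w_2 − 3.6742·q_1 = (1.5000, 2.5000, -2.0000).
r_{22} = ‖u_2‖ = 3.5355.

r_{22} = 3.5355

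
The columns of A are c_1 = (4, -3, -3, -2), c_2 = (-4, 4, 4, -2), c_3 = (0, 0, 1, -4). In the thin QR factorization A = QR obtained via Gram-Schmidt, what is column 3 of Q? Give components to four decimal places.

e_3 = (-0.3971, -0.8296, 0.3758, -0.1134)

c_1 = (4, -3, -3, -2); ‖c_1‖ = 6.1644, so e_1 = (0.6489, -0.4867, -0.4867, -0.3244).
e_1·c_2 = 0.6489·(-4) + (-0.4867)·4 + (-0.4867)·4 + (-0.3244)·(-2) = -5.8400.
u_2 = c_2 + 5.8400·e_1 = (-0.2105, 1.1579, 1.1579, -3.8947).
‖u_2‖ = 4.2302, so e_2 = (-0.0498, 0.2737, 0.2737, -0.9207).
e_1·c_3 = 0.6489·0 + (-0.4867)·0 + (-0.4867)·1 + (-0.3244)·(-4) = 0.8111; e_2·c_3 = (-0.0498)·0 + 0.2737·0 + 0.2737·1 + (-0.9207)·(-4) = 3.9565.
u_3 = c_3 − 0.8111·e_1 − 3.9565·e_2 = (-0.3294, -0.6882, 0.3118, -0.0941).
‖u_3‖ = 0.8296, so e_3 = (-0.3971, -0.8296, 0.3758, -0.1134).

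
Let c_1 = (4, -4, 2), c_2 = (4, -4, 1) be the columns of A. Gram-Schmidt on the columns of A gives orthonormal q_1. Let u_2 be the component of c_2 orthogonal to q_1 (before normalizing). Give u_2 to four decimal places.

u_2 = (0.2222, -0.2222, -0.8889)

c_1 = (4, -4, 2); ‖c_1‖ = 6.0000, so q_1 = (0.6667, -0.6667, 0.3333).
q_1·c_2 = 0.6667·4 + (-0.6667)·(-4) + 0.3333·1 = 5.6667.
u_2 = c_2 − 5.6667·q_1 = (0.2222, -0.2222, -0.8889).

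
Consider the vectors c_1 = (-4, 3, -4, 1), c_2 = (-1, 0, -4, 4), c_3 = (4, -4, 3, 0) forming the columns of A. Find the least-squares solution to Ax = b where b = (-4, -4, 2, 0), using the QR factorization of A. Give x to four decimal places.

c_1 = (-4, 3, -4, 1); ‖c_1‖ = 6.4807, so e_1 = (-0.6172, 0.4629, -0.6172, 0.1543).
e_1·c_2 = (-0.6172)·(-1) + 0.4629·0 + (-0.6172)·(-4) + 0.1543·4 = 3.7033.
u_2 = c_2 − 3.7033·e_1 = (1.2857, -1.7143, -1.7143, 3.4286).
‖u_2‖ = 4.3916, so e_2 = (0.2928, -0.3904, -0.3904, 0.7807).
e_1·c_3 = (-0.6172)·4 + 0.4629·(-4) + (-0.6172)·3 + 0.1543·0 = -6.1721; e_2·c_3 = 0.2928·4 + (-0.3904)·(-4) + (-0.3904)·3 + 0.7807·0 = 1.5614.
u_3 = c_3 + 6.1721·e_1 − 1.5614·e_2 = (-0.2667, -0.5333, -0.2000, -0.2667).
‖u_3‖ = 0.6831, so e_3 = (-0.3904, -0.7807, -0.2928, -0.3904).
Qᵀb = (-0.6172, -0.3904, 4.0988).
Back-substitute: x_3 = 4.0988/0.6831 = 6.0000.
x_2 = (-0.3904 − 1.5614·6.0000)/4.3916 = -2.2222.
x_1 = (-0.6172 − 3.7033·(-2.2222) + 6.1721·6.0000)/6.4807 = 6.8889.

x = (6.8889, -2.2222, 6.0000)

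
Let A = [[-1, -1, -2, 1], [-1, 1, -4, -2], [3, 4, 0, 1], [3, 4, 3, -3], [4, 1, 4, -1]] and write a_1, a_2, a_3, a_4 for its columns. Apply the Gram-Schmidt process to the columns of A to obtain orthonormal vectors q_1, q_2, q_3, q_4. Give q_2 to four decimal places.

q_2 = (-0.0611, 0.4889, 0.4583, 0.4583, -0.5806)

q_1 = a_1/‖a_1‖ = (-1, -1, 3, 3, 4)/6.0000 = (-0.1667, -0.1667, 0.5000, 0.5000, 0.6667).
r_{12} = q_1·a_2 = 4.6667.
u_2 = a_2 − 4.6667·q_1 = (-0.2222, 1.7778, 1.6667, 1.6667, -2.1111).
‖u_2‖ = 3.6362, so q_2 = (-0.0611, 0.4889, 0.4583, 0.4583, -0.5806).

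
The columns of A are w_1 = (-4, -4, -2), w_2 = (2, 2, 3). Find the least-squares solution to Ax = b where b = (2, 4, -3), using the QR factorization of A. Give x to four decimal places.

x = (-1.8750, -2.2500)

w_1 = (-4, -4, -2); ‖w_1‖ = 6.0000, so q_1 = (-0.6667, -0.6667, -0.3333).
q_1·w_2 = (-0.6667)·2 + (-0.6667)·2 + (-0.3333)·3 = -3.6667.
u_2 = w_2 + 3.6667·q_1 = (-0.4444, -0.4444, 1.7778).
‖u_2‖ = 1.8856, so q_2 = (-0.2357, -0.2357, 0.9428).
Qᵀb = (-3.0000, -4.2426).
Back-substitute: x_2 = -4.2426/1.8856 = -2.2500.
x_1 = (-3.0000 + 3.6667·(-2.2500))/6.0000 = -1.8750.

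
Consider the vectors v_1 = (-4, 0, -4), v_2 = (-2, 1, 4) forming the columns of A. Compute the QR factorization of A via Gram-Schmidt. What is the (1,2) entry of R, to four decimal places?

v_1 = (-4, 0, -4); ‖v_1‖ = 5.6569, so q_1 = (-0.7071, 0.0000, -0.7071).
r_{12} = q_1·v_2 = -1.4142.

r_{12} = -1.4142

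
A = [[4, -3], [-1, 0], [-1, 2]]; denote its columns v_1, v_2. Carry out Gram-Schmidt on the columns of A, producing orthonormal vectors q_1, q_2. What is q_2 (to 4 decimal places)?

q_2 = (0.0765, -0.5353, 0.8412)

v_1 = (4, -1, -1); ‖v_1‖ = 4.2426, so q_1 = (0.9428, -0.2357, -0.2357).
q_1·v_2 = 0.9428·(-3) + (-0.2357)·0 + (-0.2357)·2 = -3.2998.
u_2 = v_2 + 3.2998·q_1 = (0.1111, -0.7778, 1.2222).
‖u_2‖ = 1.4530, so q_2 = (0.0765, -0.5353, 0.8412).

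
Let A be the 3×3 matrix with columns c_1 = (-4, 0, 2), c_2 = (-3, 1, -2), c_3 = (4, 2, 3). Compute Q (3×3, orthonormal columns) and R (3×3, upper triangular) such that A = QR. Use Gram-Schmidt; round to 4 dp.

Q = [[-0.8944, -0.4260, 0.1361], [0.0000, 0.3043, 0.9526], [0.4472, -0.8520, 0.2722]], R = [[4.4721, 1.7889, -2.2361], [0.0000, 3.2863, -3.6515], [0.0000, 0.0000, 3.2660]]

c_1 = (-4, 0, 2); ‖c_1‖ = 4.4721, so q_1 = (-0.8944, 0.0000, 0.4472).
q_1·c_2 = (-0.8944)·(-3) + 0.0000·1 + 0.4472·(-2) = 1.7889.
u_2 = c_2 − 1.7889·q_1 = (-1.4000, 1.0000, -2.8000).
‖u_2‖ = 3.2863, so q_2 = (-0.4260, 0.3043, -0.8520).
q_1·c_3 = (-0.8944)·4 + 0.0000·2 + 0.4472·3 = -2.2361; q_2·c_3 = (-0.4260)·4 + 0.3043·2 + (-0.8520)·3 = -3.6515.
u_3 = c_3 + 2.2361·q_1 + 3.6515·q_2 = (0.4444, 3.1111, 0.8889).
‖u_3‖ = 3.2660, so q_3 = (0.1361, 0.9526, 0.2722).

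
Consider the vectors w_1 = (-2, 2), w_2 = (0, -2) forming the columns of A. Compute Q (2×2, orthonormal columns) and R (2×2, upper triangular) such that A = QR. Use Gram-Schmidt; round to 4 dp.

q_1 = w_1/‖w_1‖ = (-2, 2)/2.8284 = (-0.7071, 0.7071).
r_{12} = q_1·w_2 = -1.4142.
u_2 = w_2 + 1.4142·q_1 = (-1.0000, -1.0000).
‖u_2‖ = 1.4142, so q_2 = (-0.7071, -0.7071).

Q = [[-0.7071, -0.7071], [0.7071, -0.7071]], R = [[2.8284, -1.4142], [0.0000, 1.4142]]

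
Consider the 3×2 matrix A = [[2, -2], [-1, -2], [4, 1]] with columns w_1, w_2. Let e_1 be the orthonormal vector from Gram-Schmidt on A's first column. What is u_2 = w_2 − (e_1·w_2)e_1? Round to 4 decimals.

u_2 = (-2.1905, -1.9048, 0.6190)

e_1 = w_1/‖w_1‖ = (2, -1, 4)/4.5826 = (0.4364, -0.2182, 0.8729).
r_{12} = e_1·w_2 = 0.4364.
u_2 = w_2 − 0.4364·e_1 = (-2.1905, -1.9048, 0.6190).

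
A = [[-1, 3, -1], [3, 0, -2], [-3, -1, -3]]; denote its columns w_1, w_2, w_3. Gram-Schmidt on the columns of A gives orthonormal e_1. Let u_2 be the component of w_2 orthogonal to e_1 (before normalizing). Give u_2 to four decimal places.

e_1 = w_1/‖w_1‖ = (-1, 3, -3)/4.3589 = (-0.2294, 0.6882, -0.6882).
r_{12} = e_1·w_2 = 0.0000.
u_2 = w_2 + 0.0000·e_1 = (3.0000, 0.0000, -1.0000).

u_2 = (3.0000, 0.0000, -1.0000)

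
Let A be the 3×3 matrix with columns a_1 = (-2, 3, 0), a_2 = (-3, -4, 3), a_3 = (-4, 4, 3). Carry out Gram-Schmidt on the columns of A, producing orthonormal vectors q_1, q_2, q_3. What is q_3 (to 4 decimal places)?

q_3 = (0.4467, 0.2978, 0.8437)

a_1 = (-2, 3, 0); ‖a_1‖ = 3.6056, so q_1 = (-0.5547, 0.8321, 0.0000).
q_1·a_2 = (-0.5547)·(-3) + 0.8321·(-4) + 0.0000·3 = -1.6641.
u_2 = a_2 + 1.6641·q_1 = (-3.9231, -2.6154, 3.0000).
‖u_2‖ = 5.5884, so q_2 = (-0.7020, -0.4680, 0.5368).
q_1·a_3 = (-0.5547)·(-4) + 0.8321·4 + 0.0000·3 = 5.5470; q_2·a_3 = (-0.7020)·(-4) + (-0.4680)·4 + 0.5368·3 = 2.5465.
u_3 = a_3 − 5.5470·q_1 − 2.5465·q_2 = (0.8645, 0.5764, 1.6330).
‖u_3‖ = 1.9355, so q_3 = (0.4467, 0.2978, 0.8437).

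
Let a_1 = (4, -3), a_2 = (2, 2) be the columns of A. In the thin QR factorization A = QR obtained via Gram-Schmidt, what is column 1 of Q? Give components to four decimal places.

a_1 = (4, -3); ‖a_1‖ = 5.0000, so q_1 = (0.8000, -0.6000).

q_1 = (0.8000, -0.6000)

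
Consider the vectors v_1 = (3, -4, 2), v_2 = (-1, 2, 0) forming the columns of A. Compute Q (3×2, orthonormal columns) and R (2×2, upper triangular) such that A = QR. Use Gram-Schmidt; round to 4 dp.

Q = [[0.5571, 0.1516], [-0.7428, 0.5307], [0.3714, 0.8339]], R = [[5.3852, -2.0426], [0.0000, 0.9097]]

v_1 = (3, -4, 2); ‖v_1‖ = 5.3852, so q_1 = (0.5571, -0.7428, 0.3714).
q_1·v_2 = 0.5571·(-1) + (-0.7428)·2 + 0.3714·0 = -2.0426.
u_2 = v_2 + 2.0426·q_1 = (0.1379, 0.4828, 0.7586).
‖u_2‖ = 0.9097, so q_2 = (0.1516, 0.5307, 0.8339).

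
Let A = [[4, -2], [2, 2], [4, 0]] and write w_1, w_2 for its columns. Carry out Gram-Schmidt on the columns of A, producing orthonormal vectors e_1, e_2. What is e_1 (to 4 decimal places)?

w_1 = (4, 2, 4); ‖w_1‖ = 6.0000, so e_1 = (0.6667, 0.3333, 0.6667).

e_1 = (0.6667, 0.3333, 0.6667)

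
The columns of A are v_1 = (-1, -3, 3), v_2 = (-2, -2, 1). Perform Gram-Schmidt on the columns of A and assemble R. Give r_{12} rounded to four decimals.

r_{12} = 2.5236

v_1 = (-1, -3, 3); ‖v_1‖ = 4.3589, so q_1 = (-0.2294, -0.6882, 0.6882).
r_{12} = q_1·v_2 = 2.5236.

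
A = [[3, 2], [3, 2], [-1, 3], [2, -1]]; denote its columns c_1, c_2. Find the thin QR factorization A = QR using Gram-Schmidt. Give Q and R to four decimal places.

Q = [[0.6255, 0.2729], [0.6255, 0.2729], [-0.2085, 0.8295], [0.4170, -0.4038]], R = [[4.7958, 1.4596], [0.0000, 3.9837]]

c_1 = (3, 3, -1, 2); ‖c_1‖ = 4.7958, so q_1 = (0.6255, 0.6255, -0.2085, 0.4170).
q_1·c_2 = 0.6255·2 + 0.6255·2 + (-0.2085)·3 + 0.4170·(-1) = 1.4596.
u_2 = c_2 − 1.4596·q_1 = (1.0870, 1.0870, 3.3043, -1.6087).
‖u_2‖ = 3.9837, so q_2 = (0.2729, 0.2729, 0.8295, -0.4038).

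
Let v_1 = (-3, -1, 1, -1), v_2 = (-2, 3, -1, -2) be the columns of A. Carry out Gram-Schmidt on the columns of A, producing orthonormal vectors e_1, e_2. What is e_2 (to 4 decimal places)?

e_1 = v_1/‖v_1‖ = (-3, -1, 1, -1)/3.4641 = (-0.8660, -0.2887, 0.2887, -0.2887).
r_{12} = e_1·v_2 = 1.1547.
u_2 = v_2 − 1.1547·e_1 = (-1.0000, 3.3333, -1.3333, -1.6667).
‖u_2‖ = 4.0825, so e_2 = (-0.2449, 0.8165, -0.3266, -0.4082).

e_2 = (-0.2449, 0.8165, -0.3266, -0.4082)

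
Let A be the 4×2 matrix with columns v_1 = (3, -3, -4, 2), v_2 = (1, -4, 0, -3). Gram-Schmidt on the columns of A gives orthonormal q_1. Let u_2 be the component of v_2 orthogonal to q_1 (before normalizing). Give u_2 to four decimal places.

u_2 = (0.2895, -3.2895, 0.9474, -3.4737)

v_1 = (3, -3, -4, 2); ‖v_1‖ = 6.1644, so q_1 = (0.4867, -0.4867, -0.6489, 0.3244).
q_1·v_2 = 0.4867·1 + (-0.4867)·(-4) + (-0.6489)·0 + 0.3244·(-3) = 1.4600.
u_2 = v_2 − 1.4600·q_1 = (0.2895, -3.2895, 0.9474, -3.4737).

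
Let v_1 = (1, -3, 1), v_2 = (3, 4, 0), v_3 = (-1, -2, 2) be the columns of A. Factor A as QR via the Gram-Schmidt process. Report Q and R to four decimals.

Q = [[0.3015, 0.9092, -0.2872], [-0.9045, 0.3680, 0.2154], [0.3015, 0.1948, 0.9333]], R = [[3.3166, -2.7136, 2.1106], [0.0000, 4.1996, -1.2555], [0.0000, 0.0000, 1.7231]]

v_1 = (1, -3, 1); ‖v_1‖ = 3.3166, so q_1 = (0.3015, -0.9045, 0.3015).
q_1·v_2 = 0.3015·3 + (-0.9045)·4 + 0.3015·0 = -2.7136.
u_2 = v_2 + 2.7136·q_1 = (3.8182, 1.5455, 0.8182).
‖u_2‖ = 4.1996, so q_2 = (0.9092, 0.3680, 0.1948).
q_1·v_3 = 0.3015·(-1) + (-0.9045)·(-2) + 0.3015·2 = 2.1106; q_2·v_3 = 0.9092·(-1) + 0.3680·(-2) + 0.1948·2 = -1.2555.
u_3 = v_3 − 2.1106·q_1 + 1.2555·q_2 = (-0.4948, 0.3711, 1.6082).
‖u_3‖ = 1.7231, so q_3 = (-0.2872, 0.2154, 0.9333).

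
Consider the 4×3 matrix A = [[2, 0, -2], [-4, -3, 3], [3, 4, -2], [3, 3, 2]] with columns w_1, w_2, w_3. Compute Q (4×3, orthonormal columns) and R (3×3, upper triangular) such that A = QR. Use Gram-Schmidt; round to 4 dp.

w_1 = (2, -4, 3, 3); ‖w_1‖ = 6.1644, so q_1 = (0.3244, -0.6489, 0.4867, 0.4867).
q_1·w_2 = 0.3244·0 + (-0.6489)·(-3) + 0.4867·4 + 0.4867·3 = 5.3533.
u_2 = w_2 − 5.3533·q_1 = (-1.7368, 0.4737, 1.3947, 0.3947).
‖u_2‖ = 2.3113, so q_2 = (-0.7515, 0.2049, 0.6034, 0.1708).
q_1·w_3 = 0.3244·(-2) + (-0.6489)·3 + 0.4867·(-2) + 0.4867·2 = -2.5955; q_2·w_3 = (-0.7515)·(-2) + 0.2049·3 + 0.6034·(-2) + 0.1708·2 = 1.2524.
u_3 = w_3 + 2.5955·q_1 − 1.2524·q_2 = (-0.2167, 1.0591, -1.4926, 3.0493).
‖u_3‖ = 3.5629, so q_3 = (-0.0608, 0.2973, -0.4189, 0.8558).

Q = [[0.3244, -0.7515, -0.0608], [-0.6489, 0.2049, 0.2973], [0.4867, 0.6034, -0.4189], [0.4867, 0.1708, 0.8558]], R = [[6.1644, 5.3533, -2.5955], [0.0000, 2.3113, 1.2524], [0.0000, 0.0000, 3.5629]]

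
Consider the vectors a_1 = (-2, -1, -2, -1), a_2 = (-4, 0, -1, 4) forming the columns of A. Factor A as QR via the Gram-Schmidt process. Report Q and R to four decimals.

a_1 = (-2, -1, -2, -1); ‖a_1‖ = 3.1623, so e_1 = (-0.6325, -0.3162, -0.6325, -0.3162).
e_1·a_2 = (-0.6325)·(-4) + (-0.3162)·0 + (-0.6325)·(-1) + (-0.3162)·4 = 1.8974.
u_2 = a_2 − 1.8974·e_1 = (-2.8000, 0.6000, 0.2000, 4.6000).
‖u_2‖ = 5.4222, so e_2 = (-0.5164, 0.1107, 0.0369, 0.8484).

Q = [[-0.6325, -0.5164], [-0.3162, 0.1107], [-0.6325, 0.0369], [-0.3162, 0.8484]], R = [[3.1623, 1.8974], [0.0000, 5.4222]]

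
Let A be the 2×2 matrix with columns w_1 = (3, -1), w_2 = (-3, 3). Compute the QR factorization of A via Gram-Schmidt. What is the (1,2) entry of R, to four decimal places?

w_1 = (3, -1); ‖w_1‖ = 3.1623, so q_1 = (0.9487, -0.3162).
r_{12} = q_1·w_2 = -3.7947.

r_{12} = -3.7947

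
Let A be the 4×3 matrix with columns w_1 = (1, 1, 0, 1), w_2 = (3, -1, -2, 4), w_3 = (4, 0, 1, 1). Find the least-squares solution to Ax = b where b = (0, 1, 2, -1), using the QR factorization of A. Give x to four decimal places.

q_1 = w_1/‖w_1‖ = (1, 1, 0, 1)/1.7321 = (0.5774, 0.5774, 0.0000, 0.5774).
r_{12} = q_1·w_2 = 3.4641.
u_2 = w_2 − 3.4641·q_1 = (1.0000, -3.0000, -2.0000, 2.0000).
‖u_2‖ = 4.2426, so q_2 = (0.2357, -0.7071, -0.4714, 0.4714).
r_{13} = q_1·w_3 = 2.8868; r_{23} = q_2·w_3 = 0.9428.
u_3 = w_3 − 2.8868·q_1 − 0.9428·q_2 = (2.1111, -1.0000, 1.4444, -1.1111).
‖u_3‖ = 2.9627, so q_3 = (0.7126, -0.3375, 0.4875, -0.3750).
Qᵀb = (0.0000, -2.1213, 1.0126).
Back-substitute: x_3 = 1.0126/2.9627 = 0.3418.
x_2 = (-2.1213 − 0.9428·0.3418)/4.2426 = -0.5759.
x_1 = (0.0000 − 3.4641·(-0.5759) − 2.8868·0.3418)/1.7321 = 0.5823.

x = (0.5823, -0.5759, 0.3418)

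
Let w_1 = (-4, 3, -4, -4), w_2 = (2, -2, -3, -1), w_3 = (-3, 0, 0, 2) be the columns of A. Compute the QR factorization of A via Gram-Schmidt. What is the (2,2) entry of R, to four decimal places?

r_{22} = 4.2344

w_1 = (-4, 3, -4, -4); ‖w_1‖ = 7.5498, so e_1 = (-0.5298, 0.3974, -0.5298, -0.5298).
e_1·w_2 = (-0.5298)·2 + 0.3974·(-2) + (-0.5298)·(-3) + (-0.5298)·(-1) = 0.2649.
u_2 = w_2 − 0.2649·e_1 = (2.1404, -2.1053, -2.8596, -0.8596).
r_{22} = ‖u_2‖ = 4.2344.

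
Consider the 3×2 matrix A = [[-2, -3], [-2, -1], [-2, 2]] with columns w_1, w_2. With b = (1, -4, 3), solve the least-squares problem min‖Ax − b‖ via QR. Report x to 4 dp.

w_1 = (-2, -2, -2); ‖w_1‖ = 3.4641, so e_1 = (-0.5774, -0.5774, -0.5774).
e_1·w_2 = (-0.5774)·(-3) + (-0.5774)·(-1) + (-0.5774)·2 = 1.1547.
u_2 = w_2 − 1.1547·e_1 = (-2.3333, -0.3333, 2.6667).
‖u_2‖ = 3.5590, so e_2 = (-0.6556, -0.0937, 0.7493).
Qᵀb = (0.0000, 1.9668).
Back-substitute: x_2 = 1.9668/3.5590 = 0.5526.
x_1 = (0.0000 − 1.1547·0.5526)/3.4641 = -0.1842.

x = (-0.1842, 0.5526)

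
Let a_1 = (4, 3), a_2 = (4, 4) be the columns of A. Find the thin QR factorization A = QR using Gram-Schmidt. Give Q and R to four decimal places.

a_1 = (4, 3); ‖a_1‖ = 5.0000, so e_1 = (0.8000, 0.6000).
e_1·a_2 = 0.8000·4 + 0.6000·4 = 5.6000.
u_2 = a_2 − 5.6000·e_1 = (-0.4800, 0.6400).
‖u_2‖ = 0.8000, so e_2 = (-0.6000, 0.8000).

Q = [[0.8000, -0.6000], [0.6000, 0.8000]], R = [[5.0000, 5.6000], [0.0000, 0.8000]]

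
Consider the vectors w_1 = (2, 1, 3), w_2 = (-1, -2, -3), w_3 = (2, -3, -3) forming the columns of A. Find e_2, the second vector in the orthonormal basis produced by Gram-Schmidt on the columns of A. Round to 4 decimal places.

e_2 = (0.6172, -0.7715, -0.1543)

e_1 = w_1/‖w_1‖ = (2, 1, 3)/3.7417 = (0.5345, 0.2673, 0.8018).
r_{12} = e_1·w_2 = -3.4744.
u_2 = w_2 + 3.4744·e_1 = (0.8571, -1.0714, -0.2143).
‖u_2‖ = 1.3887, so e_2 = (0.6172, -0.7715, -0.1543).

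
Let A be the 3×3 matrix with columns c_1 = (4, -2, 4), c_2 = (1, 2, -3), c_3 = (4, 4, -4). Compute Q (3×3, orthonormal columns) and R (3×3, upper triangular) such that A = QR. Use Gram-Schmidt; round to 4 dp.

q_1 = c_1/‖c_1‖ = (4, -2, 4)/6.0000 = (0.6667, -0.3333, 0.6667).
r_{12} = q_1·c_2 = -2.0000.
u_2 = c_2 + 2.0000·q_1 = (2.3333, 1.3333, -1.6667).
‖u_2‖ = 3.1623, so q_2 = (0.7379, 0.4216, -0.5270).
r_{13} = q_1·c_3 = -1.3333; r_{23} = q_2·c_3 = 6.7462.
u_3 = c_3 + 1.3333·q_1 − 6.7462·q_2 = (-0.0889, 0.7111, 0.4444).
‖u_3‖ = 0.8433, so q_3 = (-0.1054, 0.8433, 0.5270).

Q = [[0.6667, 0.7379, -0.1054], [-0.3333, 0.4216, 0.8433], [0.6667, -0.5270, 0.5270]], R = [[6.0000, -2.0000, -1.3333], [0.0000, 3.1623, 6.7462], [0.0000, 0.0000, 0.8433]]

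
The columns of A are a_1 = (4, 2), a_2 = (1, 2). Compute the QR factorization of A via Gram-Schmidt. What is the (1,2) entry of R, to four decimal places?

a_1 = (4, 2); ‖a_1‖ = 4.4721, so q_1 = (0.8944, 0.4472).
r_{12} = q_1·a_2 = 1.7889.

r_{12} = 1.7889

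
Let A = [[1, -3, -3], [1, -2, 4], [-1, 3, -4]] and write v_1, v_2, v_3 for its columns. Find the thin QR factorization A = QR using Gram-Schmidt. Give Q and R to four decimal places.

Q = [[0.5774, -0.4082, -0.7071], [0.5774, 0.8165, 0.0000], [-0.5774, 0.4082, -0.7071]], R = [[1.7321, -4.6188, 2.8868], [0.0000, 0.8165, 2.8577], [0.0000, 0.0000, 4.9497]]

v_1 = (1, 1, -1); ‖v_1‖ = 1.7321, so q_1 = (0.5774, 0.5774, -0.5774).
q_1·v_2 = 0.5774·(-3) + 0.5774·(-2) + (-0.5774)·3 = -4.6188.
u_2 = v_2 + 4.6188·q_1 = (-0.3333, 0.6667, 0.3333).
‖u_2‖ = 0.8165, so q_2 = (-0.4082, 0.8165, 0.4082).
q_1·v_3 = 0.5774·(-3) + 0.5774·4 + (-0.5774)·(-4) = 2.8868; q_2·v_3 = (-0.4082)·(-3) + 0.8165·4 + 0.4082·(-4) = 2.8577.
u_3 = v_3 − 2.8868·q_1 − 2.8577·q_2 = (-3.5000, 0.0000, -3.5000).
‖u_3‖ = 4.9497, so q_3 = (-0.7071, 0.0000, -0.7071).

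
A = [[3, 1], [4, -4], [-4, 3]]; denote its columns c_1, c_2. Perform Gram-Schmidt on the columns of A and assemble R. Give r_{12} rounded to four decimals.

e_1 = c_1/‖c_1‖ = (3, 4, -4)/6.4031 = (0.4685, 0.6247, -0.6247).
r_{12} = e_1·c_2 = -3.9043.

r_{12} = -3.9043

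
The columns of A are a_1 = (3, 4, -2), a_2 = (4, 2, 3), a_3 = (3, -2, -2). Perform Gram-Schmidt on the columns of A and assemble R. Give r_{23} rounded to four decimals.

a_1 = (3, 4, -2); ‖a_1‖ = 5.3852, so e_1 = (0.5571, 0.7428, -0.3714).
e_1·a_2 = 0.5571·4 + 0.7428·2 + (-0.3714)·3 = 2.5997.
u_2 = a_2 − 2.5997·e_1 = (2.5517, 0.0690, 3.9655).
‖u_2‖ = 4.7161, so e_2 = (0.5411, 0.0146, 0.8409).
r_{23} = e_2·a_3 = -0.0877.

r_{23} = -0.0877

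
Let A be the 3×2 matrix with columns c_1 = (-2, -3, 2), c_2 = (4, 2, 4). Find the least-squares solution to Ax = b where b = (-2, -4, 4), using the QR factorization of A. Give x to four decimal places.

x = (1.5000, 0.2500)

c_1 = (-2, -3, 2); ‖c_1‖ = 4.1231, so q_1 = (-0.4851, -0.7276, 0.4851).
q_1·c_2 = (-0.4851)·4 + (-0.7276)·2 + 0.4851·4 = -1.4552.
u_2 = c_2 + 1.4552·q_1 = (3.2941, 0.9412, 4.7059).
‖u_2‖ = 5.8209, so q_2 = (0.5659, 0.1617, 0.8085).
Qᵀb = (5.8209, 1.4552).
Back-substitute: x_2 = 1.4552/5.8209 = 0.2500.
x_1 = (5.8209 + 1.4552·0.2500)/4.1231 = 1.5000.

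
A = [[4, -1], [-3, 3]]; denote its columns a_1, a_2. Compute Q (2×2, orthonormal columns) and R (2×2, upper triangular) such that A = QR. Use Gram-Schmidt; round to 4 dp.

a_1 = (4, -3); ‖a_1‖ = 5.0000, so e_1 = (0.8000, -0.6000).
e_1·a_2 = 0.8000·(-1) + (-0.6000)·3 = -2.6000.
u_2 = a_2 + 2.6000·e_1 = (1.0800, 1.4400).
‖u_2‖ = 1.8000, so e_2 = (0.6000, 0.8000).

Q = [[0.8000, 0.6000], [-0.6000, 0.8000]], R = [[5.0000, -2.6000], [0.0000, 1.8000]]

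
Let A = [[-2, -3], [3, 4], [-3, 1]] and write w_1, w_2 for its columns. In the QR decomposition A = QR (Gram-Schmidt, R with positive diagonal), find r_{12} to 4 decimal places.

q_1 = w_1/‖w_1‖ = (-2, 3, -3)/4.6904 = (-0.4264, 0.6396, -0.6396).
r_{12} = q_1·w_2 = 3.1980.

r_{12} = 3.1980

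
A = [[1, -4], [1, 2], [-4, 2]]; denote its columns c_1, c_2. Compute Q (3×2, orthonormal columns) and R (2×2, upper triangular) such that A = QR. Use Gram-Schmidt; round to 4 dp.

c_1 = (1, 1, -4); ‖c_1‖ = 4.2426, so q_1 = (0.2357, 0.2357, -0.9428).
q_1·c_2 = 0.2357·(-4) + 0.2357·2 + (-0.9428)·2 = -2.3570.
u_2 = c_2 + 2.3570·q_1 = (-3.4444, 2.5556, -0.2222).
‖u_2‖ = 4.2947, so q_2 = (-0.8020, 0.5950, -0.0517).

Q = [[0.2357, -0.8020], [0.2357, 0.5950], [-0.9428, -0.0517]], R = [[4.2426, -2.3570], [0.0000, 4.2947]]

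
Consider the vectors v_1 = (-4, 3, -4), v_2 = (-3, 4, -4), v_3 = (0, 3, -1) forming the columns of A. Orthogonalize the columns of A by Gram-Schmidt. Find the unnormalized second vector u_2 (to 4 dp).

v_1 = (-4, 3, -4); ‖v_1‖ = 6.4031, so e_1 = (-0.6247, 0.4685, -0.6247).
e_1·v_2 = (-0.6247)·(-3) + 0.4685·4 + (-0.6247)·(-4) = 6.2470.
u_2 = v_2 − 6.2470·e_1 = (0.9024, 1.0732, -0.0976).

u_2 = (0.9024, 1.0732, -0.0976)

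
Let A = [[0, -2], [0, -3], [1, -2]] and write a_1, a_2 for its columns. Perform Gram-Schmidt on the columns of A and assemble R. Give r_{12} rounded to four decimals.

r_{12} = -2.0000

e_1 = a_1/‖a_1‖ = (0, 0, 1)/1.0000 = (0.0000, 0.0000, 1.0000).
r_{12} = e_1·a_2 = -2.0000.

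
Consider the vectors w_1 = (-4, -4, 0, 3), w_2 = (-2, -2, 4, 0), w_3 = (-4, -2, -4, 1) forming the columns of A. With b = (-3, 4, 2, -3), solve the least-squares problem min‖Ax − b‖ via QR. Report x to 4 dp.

w_1 = (-4, -4, 0, 3); ‖w_1‖ = 6.4031, so q_1 = (-0.6247, -0.6247, 0.0000, 0.4685).
q_1·w_2 = (-0.6247)·(-2) + (-0.6247)·(-2) + 0.0000·4 + 0.4685·0 = 2.4988.
u_2 = w_2 − 2.4988·q_1 = (-0.4390, -0.4390, 4.0000, -1.1707).
‖u_2‖ = 4.2138, so q_2 = (-0.1042, -0.1042, 0.9493, -0.2778).
q_1·w_3 = (-0.6247)·(-4) + (-0.6247)·(-2) + 0.0000·(-4) + 0.4685·1 = 4.2167; q_2·w_3 = (-0.1042)·(-4) + (-0.1042)·(-2) + 0.9493·(-4) + (-0.2778)·1 = -3.4498.
u_3 = w_3 − 4.2167·q_1 + 3.4498·q_2 = (-1.7253, 0.2747, -0.7253, -1.9341).
‖u_3‖ = 2.7053, so q_3 = (-0.6377, 0.1016, -0.2681, -0.7149).
Qᵀb = (-2.0303, 2.6278, 3.9280).
Back-substitute: x_3 = 3.9280/2.7053 = 1.4520.
x_2 = (2.6278 + 3.4498·1.4520)/4.2138 = 1.8123.
x_1 = (-2.0303 − 2.4988·1.8123 − 4.2167·1.4520)/6.4031 = -1.9805.

x = (-1.9805, 1.8123, 1.4520)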